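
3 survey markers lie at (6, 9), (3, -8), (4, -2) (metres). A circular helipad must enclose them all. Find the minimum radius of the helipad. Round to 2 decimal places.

Call the three points A, B, C in the order given.
Side lengths²: AB² = 298, AC² = 125, BC² = 37.
Since AB² = 298 ≥ 125 + 37 = 162, the angle opposite AB is not acute, so the smallest enclosing circle has AB as diameter.
Centre = midpoint of AB = (4.5, 0.5), r² = 298/4 = 74.5.
r = √(74.5) ≈ 8.63.

8.63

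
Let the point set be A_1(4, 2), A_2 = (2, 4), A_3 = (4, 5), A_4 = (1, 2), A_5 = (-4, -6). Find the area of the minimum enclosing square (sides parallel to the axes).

121

The bounding box has width 8 and height 11.
An axis-aligned square enclosing the set must have side ≥ max(width, height).
So the minimum side is max(8, 11) = 11.
Area = 11² = 121.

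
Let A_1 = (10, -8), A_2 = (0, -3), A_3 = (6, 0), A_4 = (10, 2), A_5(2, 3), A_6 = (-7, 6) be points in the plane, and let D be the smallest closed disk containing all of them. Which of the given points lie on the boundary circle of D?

A_1, A_6

The farthest pair is A_1–A_6 with squared distance 485. The circle on this segment as diameter has centre (1.5, -1) and r² = 485/4 = 121.25.
Check A_2: distance² to centre = 6.25 ≤ 121.25, so it lies inside.
All remaining points lie in this disk, and no smaller disk contains both endpoints, so this is the minimum enclosing circle.
The points at distance exactly r from the centre are A_1, A_6 — 2 points.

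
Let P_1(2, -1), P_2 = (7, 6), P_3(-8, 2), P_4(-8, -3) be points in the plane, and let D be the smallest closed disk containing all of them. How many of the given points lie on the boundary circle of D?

2

By Welzl's lemma the MEC is supported by two points (diametrically opposite) or three points (on a circumcircle).
The farthest pair is P_2–P_4 with squared distance 306. The circle on this segment as diameter has centre (-0.5, 1.5) and r² = 306/4 = 76.5.
Check P_1: distance² to centre = 12.5 ≤ 76.5, so it lies inside.
All remaining points lie in this disk, and no smaller disk contains both endpoints, so this is the minimum enclosing circle.
The points at distance exactly r from the centre are P_2, P_4 — 2 points.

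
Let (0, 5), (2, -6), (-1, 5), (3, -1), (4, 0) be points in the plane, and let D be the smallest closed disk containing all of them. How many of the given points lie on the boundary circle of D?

2

By Welzl's lemma the MEC is supported by two points (diametrically opposite) or three points (on a circumcircle).
The farthest pair is (2, -6)–(-1, 5) with squared distance 130. The circle on this segment as diameter has centre (0.5, -0.5) and r² = 130/4 = 32.5.
Check (0, 5): distance² to centre = 30.5 ≤ 32.5, so it lies inside.
All remaining points lie in this disk, and no smaller disk contains both endpoints, so this is the minimum enclosing circle.
The points at distance exactly r from the centre are (2, -6), (-1, 5) — 2 points.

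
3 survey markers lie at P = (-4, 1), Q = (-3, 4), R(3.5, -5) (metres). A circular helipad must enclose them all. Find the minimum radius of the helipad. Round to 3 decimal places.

Side lengths²: PQ² = 10, PR² = 92.25, QR² = 123.25.
Since QR² = 123.25 ≥ 92.25 + 10 = 102.25, the angle opposite QR is not acute, so the smallest enclosing circle has QR as diameter.
Centre = midpoint of QR = (0.25, -0.5), r² = 123.25/4 = 30.8125.
r = √(30.8125) ≈ 5.551.

5.551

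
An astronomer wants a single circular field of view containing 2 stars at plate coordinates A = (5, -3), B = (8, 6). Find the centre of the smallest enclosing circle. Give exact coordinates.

The smallest circle enclosing two points has them as diameter endpoints.
Centre = midpoint = (6.5, 1.5); r² = |AB|²/4 = 90/4 = 22.5.
Centre = (6.5, 1.5).

(6.5, 1.5)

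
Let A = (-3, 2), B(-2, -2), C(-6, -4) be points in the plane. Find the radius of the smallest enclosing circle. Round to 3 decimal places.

Side lengths²: AB² = 17, AC² = 45, BC² = 20.
Since AC² = 45 ≥ 20 + 17 = 37, the angle opposite AC is not acute, so the smallest enclosing circle has AC as diameter.
Centre = midpoint of AC = (-4.5, -1), r² = 45/4 = 11.25.
r = √(11.25) ≈ 3.354.

3.354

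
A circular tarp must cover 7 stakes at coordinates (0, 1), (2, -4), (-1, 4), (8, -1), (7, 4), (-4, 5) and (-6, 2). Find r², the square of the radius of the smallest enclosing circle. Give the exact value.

51.25

The farthest pair is (8, -1)–(-6, 2) with squared distance 205. The circle on this segment as diameter has centre (1, 0.5) and r² = 205/4 = 51.25.
Check (0, 1): distance² to centre = 1.25 ≤ 51.25, so it lies inside.
All remaining points lie in this disk, and no smaller disk contains both endpoints, so this is the minimum enclosing circle.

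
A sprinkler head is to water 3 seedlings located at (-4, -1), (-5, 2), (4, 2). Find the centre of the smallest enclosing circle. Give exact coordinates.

Call the three points A, B, C in the order given.
Side lengths²: AB² = 10, AC² = 73, BC² = 81.
Since BC² = 81 < 73 + 10 = 83, the triangle is acute, so the smallest enclosing circle is the circumcircle.
Circumcentre = (-0.5, 11/6), r² = 365/18.
Centre = (-0.5, 11/6).

(-0.5, 11/6)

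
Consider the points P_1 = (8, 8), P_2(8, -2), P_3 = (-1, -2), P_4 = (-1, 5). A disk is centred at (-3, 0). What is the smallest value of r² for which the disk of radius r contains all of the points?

185

The required radius is the distance from (-3, 0) to the farthest point.
Squared distances: 185, 125, 8, 29.
Maximum is 185, attained at P_1.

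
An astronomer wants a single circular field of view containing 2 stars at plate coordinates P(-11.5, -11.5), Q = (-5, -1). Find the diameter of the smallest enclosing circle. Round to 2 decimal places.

12.35

The smallest circle enclosing two points has them as diameter endpoints.
Centre = midpoint = (-8.25, -6.25); r² = |PQ|²/4 = 152.5/4 = 38.125.
Diameter = 2r = 2√(38.125) ≈ 12.35.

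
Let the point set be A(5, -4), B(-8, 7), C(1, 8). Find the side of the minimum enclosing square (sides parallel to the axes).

The bounding box has width 13 and height 12.
An axis-aligned square enclosing the set must have side ≥ max(width, height).
So the minimum side is max(13, 12) = 13.

13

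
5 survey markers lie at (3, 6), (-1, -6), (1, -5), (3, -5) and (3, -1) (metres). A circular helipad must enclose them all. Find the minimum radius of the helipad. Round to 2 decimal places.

6.32

By Welzl's lemma the MEC is supported by two points (diametrically opposite) or three points (on a circumcircle).
The farthest pair is (3, 6)–(-1, -6) with squared distance 160. The circle on this segment as diameter has centre (1, 0) and r² = 160/4 = 40.
Check (1, -5): distance² to centre = 25 ≤ 40, so it lies inside.
All remaining points lie in this disk, and no smaller disk contains both endpoints, so this is the minimum enclosing circle.
r = √40 ≈ 6.32.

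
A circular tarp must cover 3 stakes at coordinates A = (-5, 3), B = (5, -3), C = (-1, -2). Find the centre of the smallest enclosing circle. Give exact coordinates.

(0, 0)

Side lengths²: AB² = 136, AC² = 41, BC² = 37.
Since AB² = 136 ≥ 41 + 37 = 78, the angle opposite AB is not acute, so the smallest enclosing circle has AB as diameter.
Centre = midpoint of AB = (0, 0), r² = 136/4 = 34.
Centre = (0, 0).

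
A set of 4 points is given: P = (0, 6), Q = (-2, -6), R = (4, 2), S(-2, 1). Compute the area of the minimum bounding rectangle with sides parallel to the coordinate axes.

x ranges over [-2, 4], width 6.
y ranges over [-6, 6], height 12.
Area = 6 × 12 = 72.

72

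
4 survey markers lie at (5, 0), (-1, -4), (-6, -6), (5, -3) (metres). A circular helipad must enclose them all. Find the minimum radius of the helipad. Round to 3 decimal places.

6.265

A smallest enclosing disk is always determined by at most three of the input points on its boundary.
The farthest pair is (5, 0)–(-6, -6) with squared distance 157. The circle on this segment as diameter has centre (-0.5, -3) and r² = 157/4 = 39.25.
Check (-1, -4): distance² to centre = 1.25 ≤ 39.25, so it lies inside.
All remaining points lie in this disk, and no smaller disk contains both endpoints, so this is the minimum enclosing circle.
r = √(39.25) ≈ 6.265.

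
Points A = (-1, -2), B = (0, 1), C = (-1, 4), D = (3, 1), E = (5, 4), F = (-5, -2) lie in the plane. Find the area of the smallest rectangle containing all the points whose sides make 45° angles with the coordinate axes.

56

In coordinates u = x + y, v = x − y the rectangle is axis-aligned; the map (x,y)→(u,v) scales areas by 2.
u-values: -3, 1, 3, 4, 9, -7; range = 9 − (-7) = 16.
v-values: 1, -1, -5, 2, 1, -3; range = 2 − (-5) = 7.
Area = (16 × 7) / 2 = 56.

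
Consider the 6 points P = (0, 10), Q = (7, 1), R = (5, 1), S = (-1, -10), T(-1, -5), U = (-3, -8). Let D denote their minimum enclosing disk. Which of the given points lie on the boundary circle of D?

By Welzl's lemma the MEC is supported by two points (diametrically opposite) or three points (on a circumcircle).
The farthest pair is P–S with squared distance 401. The circle on this segment as diameter has centre (-0.5, 0) and r² = 401/4 = 100.25.
Check Q: distance² to centre = 57.25 ≤ 100.25, so it lies inside.
All remaining points lie in this disk, and no smaller disk contains both endpoints, so this is the minimum enclosing circle.
The points at distance exactly r from the centre are P, S — 2 points.

P, S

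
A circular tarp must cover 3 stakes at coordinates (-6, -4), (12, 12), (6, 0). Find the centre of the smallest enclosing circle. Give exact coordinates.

(3, 4)

Call the three points A, B, C in the order given.
Side lengths²: AB² = 580, AC² = 160, BC² = 180.
Since AB² = 580 ≥ 180 + 160 = 340, the angle opposite AB is not acute, so the smallest enclosing circle has AB as diameter.
Centre = midpoint of AB = (3, 4), r² = 580/4 = 145.
Centre = (3, 4).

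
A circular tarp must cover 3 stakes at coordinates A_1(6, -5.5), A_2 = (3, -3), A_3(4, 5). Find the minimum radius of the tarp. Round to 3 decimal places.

5.344

Side lengths²: A_1A_2² = 15.25, A_1A_3² = 114.25, A_2A_3² = 65.
Since A_1A_3² = 114.25 ≥ 65 + 15.25 = 80.25, the angle opposite A_1A_3 is not acute, so the smallest enclosing circle has A_1A_3 as diameter.
Centre = midpoint of A_1A_3 = (5, -0.25), r² = 114.25/4 = 28.5625.
r = √(28.5625) ≈ 5.344.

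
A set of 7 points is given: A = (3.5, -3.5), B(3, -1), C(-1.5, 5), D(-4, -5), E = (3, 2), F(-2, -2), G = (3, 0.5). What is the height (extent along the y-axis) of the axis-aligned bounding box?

10

max y = 5, min y = -5, so height = 10.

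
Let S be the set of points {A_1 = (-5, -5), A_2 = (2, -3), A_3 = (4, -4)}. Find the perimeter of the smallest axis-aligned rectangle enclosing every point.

Width = max x − min x = 4 − (-5) = 9.
Height = max y − min y = -3 − (-5) = 2.
Perimeter = 2(9 + 2) = 22.

22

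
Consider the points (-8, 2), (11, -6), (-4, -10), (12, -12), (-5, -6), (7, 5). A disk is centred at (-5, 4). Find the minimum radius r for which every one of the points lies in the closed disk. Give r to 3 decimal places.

23.345

The required radius is the distance from (-5, 4) to the farthest point.
Squared distances: 13, 356, 197, 545, 100, 145.
Maximum is 545, attained at (12, -12).
r = √545 ≈ 23.345.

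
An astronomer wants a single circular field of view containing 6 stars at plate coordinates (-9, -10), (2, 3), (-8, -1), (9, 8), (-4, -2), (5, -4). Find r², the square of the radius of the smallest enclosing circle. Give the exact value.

162

By Welzl's lemma the MEC is supported by two points (diametrically opposite) or three points (on a circumcircle).
The farthest pair is (-9, -10)–(9, 8) with squared distance 648. The circle on this segment as diameter has centre (0, -1) and r² = 648/4 = 162.
Check (2, 3): distance² to centre = 20 ≤ 162, so it lies inside.
All remaining points lie in this disk, and no smaller disk contains both endpoints, so this is the minimum enclosing circle.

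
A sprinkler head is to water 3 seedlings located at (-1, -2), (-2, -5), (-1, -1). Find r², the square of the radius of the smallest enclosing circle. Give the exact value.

4.25

Call the three points A, B, C in the order given.
Side lengths²: AB² = 10, AC² = 1, BC² = 17.
Since BC² = 17 ≥ 10 + 1 = 11, the angle opposite BC is not acute, so the smallest enclosing circle has BC as diameter.
Centre = midpoint of BC = (-1.5, -3), r² = 17/4 = 4.25.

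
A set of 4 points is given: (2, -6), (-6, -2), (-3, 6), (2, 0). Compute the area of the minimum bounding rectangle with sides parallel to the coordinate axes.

x ranges over [-6, 2], width 8.
y ranges over [-6, 6], height 12.
Area = 8 × 12 = 96.

96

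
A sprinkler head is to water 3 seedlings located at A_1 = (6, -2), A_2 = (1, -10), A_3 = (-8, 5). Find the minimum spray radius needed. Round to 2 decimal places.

Side lengths²: A_1A_2² = 89, A_1A_3² = 245, A_2A_3² = 306.
Since A_2A_3² = 306 < 245 + 89 = 334, the triangle is acute, so the smallest enclosing circle is the circumcircle.
Circumcentre = (-39/14, -29/14), r² = 7565/98.
r = √(7565/98) ≈ 8.79.

8.79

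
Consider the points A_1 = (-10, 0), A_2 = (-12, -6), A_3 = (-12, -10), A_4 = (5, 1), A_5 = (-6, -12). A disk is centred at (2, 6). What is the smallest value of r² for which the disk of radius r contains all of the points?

452

The required radius is the distance from (2, 6) to the farthest point.
Squared distances: 180, 340, 452, 34, 388.
Maximum is 452, attained at A_3.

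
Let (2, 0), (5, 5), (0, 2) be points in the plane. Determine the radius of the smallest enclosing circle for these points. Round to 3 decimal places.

3.005

Call the three points A, B, C in the order given.
Side lengths²: AB² = 34, AC² = 8, BC² = 34.
Since BC² = 34 < 34 + 8 = 42, the triangle is acute, so the smallest enclosing circle is the circumcircle.
Circumcentre = (2.875, 2.875), r² = 9.03125.
r = √(9.03125) ≈ 3.005.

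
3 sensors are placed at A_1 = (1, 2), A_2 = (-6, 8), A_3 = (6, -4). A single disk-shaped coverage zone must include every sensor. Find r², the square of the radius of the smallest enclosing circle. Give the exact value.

72

Side lengths²: A_1A_2² = 85, A_1A_3² = 61, A_2A_3² = 288.
Since A_2A_3² = 288 ≥ 85 + 61 = 146, the angle opposite A_2A_3 is not acute, so the smallest enclosing circle has A_2A_3 as diameter.
Centre = midpoint of A_2A_3 = (0, 2), r² = 288/4 = 72.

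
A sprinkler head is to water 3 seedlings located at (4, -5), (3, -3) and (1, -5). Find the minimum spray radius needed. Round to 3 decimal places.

1.581

Call the three points A, B, C in the order given.
Side lengths²: AB² = 5, AC² = 9, BC² = 8.
Since AC² = 9 < 8 + 5 = 13, the triangle is acute, so the smallest enclosing circle is the circumcircle.
Circumcentre = (2.5, -4.5), r² = 2.5.
r = √(2.5) ≈ 1.581.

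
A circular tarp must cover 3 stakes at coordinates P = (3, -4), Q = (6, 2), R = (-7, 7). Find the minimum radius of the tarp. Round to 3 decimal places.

Side lengths²: PQ² = 45, PR² = 221, QR² = 194.
Since PR² = 221 < 194 + 45 = 239, the triangle is acute, so the smallest enclosing circle is the circumcircle.
Circumcentre = (-91/62, 123/62), r² = 107185/1922.
r = √(107185/1922) ≈ 7.468.

7.468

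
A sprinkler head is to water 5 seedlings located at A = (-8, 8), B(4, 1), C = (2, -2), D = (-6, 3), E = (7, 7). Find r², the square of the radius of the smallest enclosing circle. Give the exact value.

5989/98

The minimum enclosing circle is determined by three boundary points: A, C, E.
Their circumcentre is (-9/14, 75/14) with r² = 5989/98.
The farthest remaining point B is at distance² 3973/98 ≤ 5989/98.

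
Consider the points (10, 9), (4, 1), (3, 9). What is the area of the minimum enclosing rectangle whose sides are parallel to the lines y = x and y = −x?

In coordinates u = x + y, v = x − y the rectangle is axis-aligned; the map (x,y)→(u,v) scales areas by 2.
u-values: 19, 5, 12; range = 19 − 5 = 14.
v-values: 1, 3, -6; range = 3 − (-6) = 9.
Area = (14 × 9) / 2 = 63.

63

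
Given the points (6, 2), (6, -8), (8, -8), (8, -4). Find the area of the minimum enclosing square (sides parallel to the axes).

100

The bounding box has width 2 and height 10.
An axis-aligned square enclosing the set must have side ≥ max(width, height).
So the minimum side is max(2, 10) = 10.
Area = 10² = 100.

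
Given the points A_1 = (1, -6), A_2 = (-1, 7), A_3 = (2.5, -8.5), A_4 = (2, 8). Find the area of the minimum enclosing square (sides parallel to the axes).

272.25

The bounding box has width 3.5 and height 16.5.
An axis-aligned square enclosing the set must have side ≥ max(width, height).
So the minimum side is max(3.5, 16.5) = 16.5.
Area = 16.5² = 272.25.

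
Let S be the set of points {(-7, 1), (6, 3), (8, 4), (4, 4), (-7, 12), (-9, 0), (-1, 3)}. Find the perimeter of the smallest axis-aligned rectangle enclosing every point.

Width = max x − min x = 8 − (-9) = 17.
Height = max y − min y = 12 − 0 = 12.
Perimeter = 2(17 + 12) = 58.

58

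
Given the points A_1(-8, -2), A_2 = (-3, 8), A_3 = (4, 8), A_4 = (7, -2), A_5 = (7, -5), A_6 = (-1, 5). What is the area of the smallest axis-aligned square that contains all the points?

225

The bounding box has width 15 and height 13.
An axis-aligned square enclosing the set must have side ≥ max(width, height).
So the minimum side is max(15, 13) = 15.
Area = 15² = 225.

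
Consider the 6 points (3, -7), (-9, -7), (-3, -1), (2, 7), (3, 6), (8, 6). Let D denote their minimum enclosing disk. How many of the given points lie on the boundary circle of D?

2

By Welzl's lemma the MEC is supported by two points (diametrically opposite) or three points (on a circumcircle).
The farthest pair is (-9, -7)–(8, 6) with squared distance 458. The circle on this segment as diameter has centre (-0.5, -0.5) and r² = 458/4 = 114.5.
Check (3, -7): distance² to centre = 54.5 ≤ 114.5, so it lies inside.
All remaining points lie in this disk, and no smaller disk contains both endpoints, so this is the minimum enclosing circle.
The points at distance exactly r from the centre are (-9, -7), (8, 6) — 2 points.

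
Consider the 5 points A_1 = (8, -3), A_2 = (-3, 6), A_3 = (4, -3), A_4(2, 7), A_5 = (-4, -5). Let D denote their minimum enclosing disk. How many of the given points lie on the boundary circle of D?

3

A smallest enclosing disk is always determined by at most three of the input points on its boundary.
The minimum enclosing circle is determined by three boundary points: A_1, A_2, A_5.
Their circumcentre is (86/65, 4/65) with r² = 227957/4225.
The farthest remaining point A_4 is at distance² 205337/4225 ≤ 227957/4225.
The points at distance exactly r from the centre are A_1, A_2, A_5 — 3 points.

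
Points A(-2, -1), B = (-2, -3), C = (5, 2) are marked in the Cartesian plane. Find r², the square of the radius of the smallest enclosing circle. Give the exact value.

18.5

Side lengths²: AB² = 4, AC² = 58, BC² = 74.
Since BC² = 74 ≥ 58 + 4 = 62, the angle opposite BC is not acute, so the smallest enclosing circle has BC as diameter.
Centre = midpoint of BC = (1.5, -0.5), r² = 74/4 = 18.5.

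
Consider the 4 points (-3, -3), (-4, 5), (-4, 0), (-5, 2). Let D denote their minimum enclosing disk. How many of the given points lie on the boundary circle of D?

2

The minimum enclosing circle of a finite set is fixed by two of the points (as a diameter) or three (as a circumcircle).
The farthest pair is (-3, -3)–(-4, 5) with squared distance 65. The circle on this segment as diameter has centre (-3.5, 1) and r² = 65/4 = 16.25.
Check (-4, 0): distance² to centre = 1.25 ≤ 16.25, so it lies inside.
All remaining points lie in this disk, and no smaller disk contains both endpoints, so this is the minimum enclosing circle.
The points at distance exactly r from the centre are (-3, -3), (-4, 5) — 2 points.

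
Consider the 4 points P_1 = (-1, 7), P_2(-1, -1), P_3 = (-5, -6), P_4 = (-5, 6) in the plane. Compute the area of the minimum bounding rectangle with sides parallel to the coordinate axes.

x ranges over [-5, -1], width 4.
y ranges over [-6, 7], height 13.
Area = 4 × 13 = 52.

52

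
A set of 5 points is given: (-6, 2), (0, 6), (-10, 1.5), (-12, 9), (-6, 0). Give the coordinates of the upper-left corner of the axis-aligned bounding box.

x-range [-12, 0], y-range [0, 9].
The upper-left corner is (-12, 9).

(-12, 9)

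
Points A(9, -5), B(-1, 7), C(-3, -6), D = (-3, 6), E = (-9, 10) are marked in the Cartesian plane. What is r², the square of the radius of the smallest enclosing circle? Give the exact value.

By Welzl's lemma the MEC is supported by two points (diametrically opposite) or three points (on a circumcircle).
The farthest pair is A–E with squared distance 549. The circle on this segment as diameter has centre (0, 2.5) and r² = 549/4 = 137.25.
Check B: distance² to centre = 21.25 ≤ 137.25, so it lies inside.
All remaining points lie in this disk, and no smaller disk contains both endpoints, so this is the minimum enclosing circle.

137.25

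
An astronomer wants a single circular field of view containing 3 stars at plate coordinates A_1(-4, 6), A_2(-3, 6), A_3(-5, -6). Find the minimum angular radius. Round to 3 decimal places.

6.083

Side lengths²: A_1A_2² = 1, A_1A_3² = 145, A_2A_3² = 148.
Since A_2A_3² = 148 ≥ 145 + 1 = 146, the angle opposite A_2A_3 is not acute, so the smallest enclosing circle has A_2A_3 as diameter.
Centre = midpoint of A_2A_3 = (-4, 0), r² = 148/4 = 37.
r = √37 ≈ 6.083.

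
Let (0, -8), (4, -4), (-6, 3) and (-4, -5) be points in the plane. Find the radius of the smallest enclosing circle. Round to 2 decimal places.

The minimum enclosing circle of a finite set is fixed by two of the points (as a diameter) or three (as a circumcircle).
The minimum enclosing circle is determined by three boundary points: (0, -8), (4, -4), (-6, 3).
Their circumcentre is (-69/34, -67/34) with r² = 23393/578.
The farthest remaining point (-4, -5) is at distance² 7549/578 ≤ 23393/578.
r = √(23393/578) ≈ 6.36.

6.36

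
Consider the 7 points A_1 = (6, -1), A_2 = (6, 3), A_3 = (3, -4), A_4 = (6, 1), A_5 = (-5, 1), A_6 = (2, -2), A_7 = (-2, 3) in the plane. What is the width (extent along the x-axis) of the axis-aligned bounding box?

max x = 6, min x = -5, so width = 11.

11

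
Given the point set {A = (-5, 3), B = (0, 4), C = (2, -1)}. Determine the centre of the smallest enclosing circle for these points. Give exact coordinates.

(-1.5, 1)

Side lengths²: AB² = 26, AC² = 65, BC² = 29.
Since AC² = 65 ≥ 29 + 26 = 55, the angle opposite AC is not acute, so the smallest enclosing circle has AC as diameter.
Centre = midpoint of AC = (-1.5, 1), r² = 65/4 = 16.25.
Centre = (-1.5, 1).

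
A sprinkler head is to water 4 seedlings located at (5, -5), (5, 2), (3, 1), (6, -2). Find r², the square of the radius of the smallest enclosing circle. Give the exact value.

A smallest enclosing disk is always determined by at most three of the input points on its boundary.
The farthest pair is (5, -5)–(5, 2) with squared distance 49. The circle on this segment as diameter has centre (5, -1.5) and r² = 49/4 = 12.25.
Check (3, 1): distance² to centre = 10.25 ≤ 12.25, so it lies inside.
All remaining points lie in this disk, and no smaller disk contains both endpoints, so this is the minimum enclosing circle.

12.25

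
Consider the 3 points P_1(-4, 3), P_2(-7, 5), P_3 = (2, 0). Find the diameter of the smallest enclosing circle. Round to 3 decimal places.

Side lengths²: P_1P_2² = 13, P_1P_3² = 45, P_2P_3² = 106.
Since P_2P_3² = 106 ≥ 45 + 13 = 58, the angle opposite P_2P_3 is not acute, so the smallest enclosing circle has P_2P_3 as diameter.
Centre = midpoint of P_2P_3 = (-2.5, 2.5), r² = 106/4 = 26.5.
Diameter = 2r = 2√(26.5) ≈ 10.296.

10.296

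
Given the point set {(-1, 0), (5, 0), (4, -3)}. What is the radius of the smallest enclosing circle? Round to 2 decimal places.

Call the three points A, B, C in the order given.
Side lengths²: AB² = 36, AC² = 34, BC² = 10.
Since AB² = 36 < 34 + 10 = 44, the triangle is acute, so the smallest enclosing circle is the circumcircle.
Circumcentre = (2, -2/3), r² = 85/9.
r = √(85/9) ≈ 3.07.

3.07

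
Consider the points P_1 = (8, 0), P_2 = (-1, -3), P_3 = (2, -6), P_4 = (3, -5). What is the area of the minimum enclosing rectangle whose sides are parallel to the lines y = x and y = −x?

36

In coordinates u = x + y, v = x − y the rectangle is axis-aligned; the map (x,y)→(u,v) scales areas by 2.
u-values: 8, -4, -4, -2; range = 8 − (-4) = 12.
v-values: 8, 2, 8, 8; range = 8 − 2 = 6.
Area = (12 × 6) / 2 = 36.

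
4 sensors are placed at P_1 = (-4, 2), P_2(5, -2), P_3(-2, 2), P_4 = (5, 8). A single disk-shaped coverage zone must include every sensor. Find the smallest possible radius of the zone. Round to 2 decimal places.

5.92

A smallest enclosing disk is always determined by at most three of the input points on its boundary.
The minimum enclosing circle is determined by three boundary points: P_1, P_2, P_4.
Their circumcentre is (11/6, 3) with r² = 1261/36.
The farthest remaining point P_3 is at distance² 565/36 ≤ 1261/36.
r = √(1261/36) ≈ 5.92.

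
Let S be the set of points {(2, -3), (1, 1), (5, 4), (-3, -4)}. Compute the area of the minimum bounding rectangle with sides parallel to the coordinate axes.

64

x ranges over [-3, 5], width 8.
y ranges over [-4, 4], height 8.
Area = 8 × 8 = 64.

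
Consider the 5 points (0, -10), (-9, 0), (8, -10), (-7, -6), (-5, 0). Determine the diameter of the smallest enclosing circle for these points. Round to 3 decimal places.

19.723

The farthest pair is (-9, 0)–(8, -10) with squared distance 389. The circle on this segment as diameter has centre (-0.5, -5) and r² = 389/4 = 97.25.
Check (0, -10): distance² to centre = 25.25 ≤ 97.25, so it lies inside.
All remaining points lie in this disk, and no smaller disk contains both endpoints, so this is the minimum enclosing circle.
Diameter = 2r = 2√(97.25) ≈ 19.723.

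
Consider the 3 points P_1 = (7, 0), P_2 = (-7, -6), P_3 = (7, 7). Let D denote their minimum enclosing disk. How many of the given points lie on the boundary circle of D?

2

Side lengths²: P_1P_2² = 232, P_1P_3² = 49, P_2P_3² = 365.
Since P_2P_3² = 365 ≥ 232 + 49 = 281, the angle opposite P_2P_3 is not acute, so the smallest enclosing circle has P_2P_3 as diameter.
Centre = midpoint of P_2P_3 = (0, 0.5), r² = 365/4 = 91.25.
The points at distance exactly r from the centre are P_2, P_3 — 2 points.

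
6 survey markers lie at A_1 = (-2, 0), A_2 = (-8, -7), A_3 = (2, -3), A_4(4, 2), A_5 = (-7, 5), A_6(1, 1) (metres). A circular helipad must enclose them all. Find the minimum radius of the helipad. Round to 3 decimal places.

7.628

The minimum enclosing circle of a finite set is fixed by two of the points (as a diameter) or three (as a circumcircle).
The minimum enclosing circle is determined by three boundary points: A_2, A_4, A_5.
Their circumcentre is (-17/6, -25/18) with r² = 9425/162.
The farthest remaining point A_3 is at distance² 4205/162 ≤ 9425/162.
r = √(9425/162) ≈ 7.628.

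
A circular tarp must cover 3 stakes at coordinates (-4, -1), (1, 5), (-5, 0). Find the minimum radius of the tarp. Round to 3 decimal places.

3.921

Call the three points A, B, C in the order given.
Side lengths²: AB² = 61, AC² = 2, BC² = 61.
Since BC² = 61 < 61 + 2 = 63, the triangle is acute, so the smallest enclosing circle is the circumcircle.
Circumcentre = (-39/22, 49/22), r² = 3721/242.
r = √(3721/242) ≈ 3.921.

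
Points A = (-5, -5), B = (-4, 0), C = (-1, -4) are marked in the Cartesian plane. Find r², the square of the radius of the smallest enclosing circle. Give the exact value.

Side lengths²: AB² = 26, AC² = 17, BC² = 25.
Since AB² = 26 < 25 + 17 = 42, the triangle is acute, so the smallest enclosing circle is the circumcircle.
Circumcentre = (-131/38, -103/38), r² = 5525/722.

5525/722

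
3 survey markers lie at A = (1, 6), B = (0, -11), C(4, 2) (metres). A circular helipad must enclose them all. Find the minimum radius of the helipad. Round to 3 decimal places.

8.515

Side lengths²: AB² = 290, AC² = 25, BC² = 185.
Since AB² = 290 ≥ 185 + 25 = 210, the angle opposite AB is not acute, so the smallest enclosing circle has AB as diameter.
Centre = midpoint of AB = (0.5, -2.5), r² = 290/4 = 72.5.
r = √(72.5) ≈ 8.515.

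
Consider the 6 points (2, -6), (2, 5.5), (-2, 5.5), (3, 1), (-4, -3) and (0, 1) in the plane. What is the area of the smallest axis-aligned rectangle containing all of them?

80.5

x ranges over [-4, 3], width 7.
y ranges over [-6, 5.5], height 11.5.
Area = 7 × 11.5 = 80.5.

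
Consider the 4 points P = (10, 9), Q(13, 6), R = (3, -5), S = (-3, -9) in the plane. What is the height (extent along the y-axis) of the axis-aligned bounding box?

18

max y = 9, min y = -9, so height = 18.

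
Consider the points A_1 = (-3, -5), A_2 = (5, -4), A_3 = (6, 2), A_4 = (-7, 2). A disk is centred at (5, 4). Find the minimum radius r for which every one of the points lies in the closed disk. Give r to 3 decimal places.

12.166

The required radius is the distance from (5, 4) to the farthest point.
Squared distances: 145, 64, 5, 148.
Maximum is 148, attained at A_4.
r = √148 ≈ 12.166.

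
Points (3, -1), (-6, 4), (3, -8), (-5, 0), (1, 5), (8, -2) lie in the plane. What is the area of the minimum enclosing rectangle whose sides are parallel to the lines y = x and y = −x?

In coordinates u = x + y, v = x − y the rectangle is axis-aligned; the map (x,y)→(u,v) scales areas by 2.
u-values: 2, -2, -5, -5, 6, 6; range = 6 − (-5) = 11.
v-values: 4, -10, 11, -5, -4, 10; range = 11 − (-10) = 21.
Area = (11 × 21) / 2 = 115.5.

115.5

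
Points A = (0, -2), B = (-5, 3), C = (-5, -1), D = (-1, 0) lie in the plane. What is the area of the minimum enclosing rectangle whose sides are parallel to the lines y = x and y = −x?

In coordinates u = x + y, v = x − y the rectangle is axis-aligned; the map (x,y)→(u,v) scales areas by 2.
u-values: -2, -2, -6, -1; range = -1 − (-6) = 5.
v-values: 2, -8, -4, -1; range = 2 − (-8) = 10.
Area = (5 × 10) / 2 = 25.

25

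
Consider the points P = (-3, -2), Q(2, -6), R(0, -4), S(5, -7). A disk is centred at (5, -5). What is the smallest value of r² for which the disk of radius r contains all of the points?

73

The required radius is the distance from (5, -5) to the farthest point.
Squared distances: 73, 10, 26, 4.
Maximum is 73, attained at P.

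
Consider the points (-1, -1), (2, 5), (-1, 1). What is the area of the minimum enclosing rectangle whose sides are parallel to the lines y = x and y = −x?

13.5

In coordinates u = x + y, v = x − y the rectangle is axis-aligned; the map (x,y)→(u,v) scales areas by 2.
u-values: -2, 7, 0; range = 7 − (-2) = 9.
v-values: 0, -3, -2; range = 0 − (-3) = 3.
Area = (9 × 3) / 2 = 13.5.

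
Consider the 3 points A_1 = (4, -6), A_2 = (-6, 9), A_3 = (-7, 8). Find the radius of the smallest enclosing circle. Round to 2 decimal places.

Side lengths²: A_1A_2² = 325, A_1A_3² = 317, A_2A_3² = 2.
Since A_1A_2² = 325 ≥ 317 + 2 = 319, the angle opposite A_1A_2 is not acute, so the smallest enclosing circle has A_1A_2 as diameter.
Centre = midpoint of A_1A_2 = (-1, 1.5), r² = 325/4 = 81.25.
r = √(81.25) ≈ 9.01.

9.01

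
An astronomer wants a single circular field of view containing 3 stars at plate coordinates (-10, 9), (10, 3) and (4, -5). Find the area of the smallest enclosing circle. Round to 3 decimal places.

349.422

Call the three points A, B, C in the order given.
Side lengths²: AB² = 436, AC² = 392, BC² = 100.
Since AB² = 436 < 392 + 100 = 492, the triangle is acute, so the smallest enclosing circle is the circumcircle.
Circumcentre = (-3/7, 32/7), r² = 5450/49.
Area = π·r² = π·5450/49 ≈ 349.422.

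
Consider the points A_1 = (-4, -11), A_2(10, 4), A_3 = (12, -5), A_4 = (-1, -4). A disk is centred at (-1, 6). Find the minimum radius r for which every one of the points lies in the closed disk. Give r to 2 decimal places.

The required radius is the distance from (-1, 6) to the farthest point.
Squared distances: 298, 125, 290, 100.
Maximum is 298, attained at A_1.
r = √298 ≈ 17.26.

17.26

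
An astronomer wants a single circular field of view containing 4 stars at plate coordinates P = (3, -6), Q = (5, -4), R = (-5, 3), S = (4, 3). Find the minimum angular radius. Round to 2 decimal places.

6.11

The minimum enclosing circle is determined by three boundary points: P, Q, R.
Their circumcentre is (-7/34, -27/34) with r² = 21605/578.
The farthest remaining point S is at distance² 18545/578 ≤ 21605/578.
r = √(21605/578) ≈ 6.11.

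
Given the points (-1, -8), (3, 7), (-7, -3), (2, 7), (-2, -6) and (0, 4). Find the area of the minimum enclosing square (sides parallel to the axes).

The bounding box has width 10 and height 15.
An axis-aligned square enclosing the set must have side ≥ max(width, height).
So the minimum side is max(10, 15) = 15.
Area = 15² = 225.

225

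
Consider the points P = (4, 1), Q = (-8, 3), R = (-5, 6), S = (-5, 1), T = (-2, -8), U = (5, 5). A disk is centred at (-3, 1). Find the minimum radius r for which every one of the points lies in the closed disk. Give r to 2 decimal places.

The required radius is the distance from (-3, 1) to the farthest point.
Squared distances: 49, 29, 29, 4, 82, 80.
Maximum is 82, attained at T.
r = √82 ≈ 9.06.

9.06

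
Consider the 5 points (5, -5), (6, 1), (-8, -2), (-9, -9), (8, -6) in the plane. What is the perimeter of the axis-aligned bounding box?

Width = max x − min x = 8 − (-9) = 17.
Height = max y − min y = 1 − (-9) = 10.
Perimeter = 2(17 + 10) = 54.

54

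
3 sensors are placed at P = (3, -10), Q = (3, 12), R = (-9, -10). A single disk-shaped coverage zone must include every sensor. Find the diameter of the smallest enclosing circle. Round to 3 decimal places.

Side lengths²: PQ² = 484, PR² = 144, QR² = 628.
Since QR² = 628 ≥ 484 + 144 = 628, the angle opposite QR is not acute, so the smallest enclosing circle has QR as diameter.
Centre = midpoint of QR = (-3, 1), r² = 628/4 = 157.
Diameter = 2r = 2√157 ≈ 25.060.

25.060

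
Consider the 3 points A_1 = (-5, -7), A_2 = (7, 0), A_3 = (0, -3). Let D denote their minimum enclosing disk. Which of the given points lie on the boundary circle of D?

A_1, A_2

Side lengths²: A_1A_2² = 193, A_1A_3² = 41, A_2A_3² = 58.
Since A_1A_2² = 193 ≥ 58 + 41 = 99, the angle opposite A_1A_2 is not acute, so the smallest enclosing circle has A_1A_2 as diameter.
Centre = midpoint of A_1A_2 = (1, -3.5), r² = 193/4 = 48.25.
The points at distance exactly r from the centre are A_1, A_2 — 2 points.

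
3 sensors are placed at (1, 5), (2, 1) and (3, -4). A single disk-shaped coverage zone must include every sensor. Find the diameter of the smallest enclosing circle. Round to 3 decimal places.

Call the three points A, B, C in the order given.
Side lengths²: AB² = 17, AC² = 85, BC² = 26.
Since AC² = 85 ≥ 26 + 17 = 43, the angle opposite AC is not acute, so the smallest enclosing circle has AC as diameter.
Centre = midpoint of AC = (2, 0.5), r² = 85/4 = 21.25.
Diameter = 2r = 2√(21.25) ≈ 9.220.

9.220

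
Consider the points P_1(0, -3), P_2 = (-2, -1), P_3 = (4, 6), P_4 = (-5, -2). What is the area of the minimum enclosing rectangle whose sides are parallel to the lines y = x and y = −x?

In coordinates u = x + y, v = x − y the rectangle is axis-aligned; the map (x,y)→(u,v) scales areas by 2.
u-values: -3, -3, 10, -7; range = 10 − (-7) = 17.
v-values: 3, -1, -2, -3; range = 3 − (-3) = 6.
Area = (17 × 6) / 2 = 51.

51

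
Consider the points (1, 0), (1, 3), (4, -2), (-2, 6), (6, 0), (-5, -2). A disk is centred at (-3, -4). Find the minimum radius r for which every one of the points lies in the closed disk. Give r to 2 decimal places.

10.05

The required radius is the distance from (-3, -4) to the farthest point.
Squared distances: 32, 65, 53, 101, 97, 8.
Maximum is 101, attained at (-2, 6).
r = √101 ≈ 10.05.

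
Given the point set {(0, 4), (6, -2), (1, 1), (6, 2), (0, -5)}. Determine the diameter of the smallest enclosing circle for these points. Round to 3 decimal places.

9.718

A smallest enclosing disk is always determined by at most three of the input points on its boundary.
The minimum enclosing circle is determined by three boundary points: (0, 4), (6, 2), (0, -5).
Their circumcentre is (11/6, -0.5) with r² = 425/18.
The farthest remaining point (6, -2) is at distance² 353/18 ≤ 425/18.
Diameter = 2r = 2√(425/18) ≈ 9.718.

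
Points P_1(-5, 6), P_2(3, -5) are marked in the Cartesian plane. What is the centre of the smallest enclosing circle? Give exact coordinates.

(-1, 0.5)

The smallest circle enclosing two points has them as diameter endpoints.
Centre = midpoint = (-1, 0.5); r² = |P_1P_2|²/4 = 185/4 = 46.25.
Centre = (-1, 0.5).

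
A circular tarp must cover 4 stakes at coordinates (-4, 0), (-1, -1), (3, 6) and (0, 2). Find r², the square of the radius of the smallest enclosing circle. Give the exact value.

21.25

The minimum enclosing circle of a finite set is fixed by two of the points (as a diameter) or three (as a circumcircle).
The farthest pair is (-4, 0)–(3, 6) with squared distance 85. The circle on this segment as diameter has centre (-0.5, 3) and r² = 85/4 = 21.25.
Check (-1, -1): distance² to centre = 16.25 ≤ 21.25, so it lies inside.
All remaining points lie in this disk, and no smaller disk contains both endpoints, so this is the minimum enclosing circle.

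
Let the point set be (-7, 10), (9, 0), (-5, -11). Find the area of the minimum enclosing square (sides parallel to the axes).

441

The bounding box has width 16 and height 21.
An axis-aligned square enclosing the set must have side ≥ max(width, height).
So the minimum side is max(16, 21) = 21.
Area = 21² = 441.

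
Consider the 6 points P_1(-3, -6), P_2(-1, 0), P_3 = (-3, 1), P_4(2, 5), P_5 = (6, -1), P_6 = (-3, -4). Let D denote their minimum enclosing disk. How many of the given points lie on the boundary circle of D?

By Welzl's lemma the MEC is supported by two points (diametrically opposite) or three points (on a circumcircle).
The minimum enclosing circle is determined by three boundary points: P_1, P_4, P_5.
Their circumcentre is (-2/37, -26/37) with r² = 50297/1369.
The farthest remaining point P_6 is at distance² 26765/1369 ≤ 50297/1369.
The points at distance exactly r from the centre are P_1, P_4, P_5 — 3 points.

3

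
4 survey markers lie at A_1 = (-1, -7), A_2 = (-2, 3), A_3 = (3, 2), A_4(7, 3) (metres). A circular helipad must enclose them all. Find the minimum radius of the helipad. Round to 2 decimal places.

By Welzl's lemma the MEC is supported by two points (diametrically opposite) or three points (on a circumcircle).
The minimum enclosing circle is determined by three boundary points: A_1, A_2, A_4.
Their circumcentre is (2.5, -1.6) with r² = 41.41.
The farthest remaining point A_3 is at distance² 13.21 ≤ 41.41.
r = √(41.41) ≈ 6.44.

6.44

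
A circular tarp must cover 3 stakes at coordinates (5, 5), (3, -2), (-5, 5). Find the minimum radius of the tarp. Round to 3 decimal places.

5.528

Call the three points A, B, C in the order given.
Side lengths²: AB² = 53, AC² = 100, BC² = 113.
Since BC² = 113 < 100 + 53 = 153, the triangle is acute, so the smallest enclosing circle is the circumcircle.
Circumcentre = (0, 37/14), r² = 5989/196.
r = √(5989/196) ≈ 5.528.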